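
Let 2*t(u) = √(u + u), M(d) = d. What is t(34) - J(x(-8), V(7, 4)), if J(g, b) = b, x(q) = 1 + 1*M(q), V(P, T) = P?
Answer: -7 + √17 ≈ -2.8769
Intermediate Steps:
t(u) = √2*√u/2 (t(u) = √(u + u)/2 = √(2*u)/2 = (√2*√u)/2 = √2*√u/2)
x(q) = 1 + q (x(q) = 1 + 1*q = 1 + q)
t(34) - J(x(-8), V(7, 4)) = √2*√34/2 - 1*7 = √17 - 7 = -7 + √17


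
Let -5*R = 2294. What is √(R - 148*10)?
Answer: I*√48470/5 ≈ 44.032*I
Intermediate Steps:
R = -2294/5 (R = -⅕*2294 = -2294/5 ≈ -458.80)
√(R - 148*10) = √(-2294/5 - 148*10) = √(-2294/5 - 1480) = √(-9694/5) = I*√48470/5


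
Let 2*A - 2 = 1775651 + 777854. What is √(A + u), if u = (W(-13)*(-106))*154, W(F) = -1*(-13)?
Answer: √4258166/2 ≈ 1031.8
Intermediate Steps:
W(F) = 13
A = 2553507/2 (A = 1 + (1775651 + 777854)/2 = 1 + (½)*2553505 = 1 + 2553505/2 = 2553507/2 ≈ 1.2768e+6)
u = -212212 (u = (13*(-106))*154 = -1378*154 = -212212)
√(A + u) = √(2553507/2 - 212212) = √(2129083/2) = √4258166/2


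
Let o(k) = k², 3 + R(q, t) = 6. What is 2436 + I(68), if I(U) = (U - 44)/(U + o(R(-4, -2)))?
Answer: 187596/77 ≈ 2436.3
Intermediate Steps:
R(q, t) = 3 (R(q, t) = -3 + 6 = 3)
I(U) = (-44 + U)/(9 + U) (I(U) = (U - 44)/(U + 3²) = (-44 + U)/(U + 9) = (-44 + U)/(9 + U))
2436 + I(68) = 2436 + (-44 + 68)/(9 + 68) = 2436 + 24/77 = 187596/77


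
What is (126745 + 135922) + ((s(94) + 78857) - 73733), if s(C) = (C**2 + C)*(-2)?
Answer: 249931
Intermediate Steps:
s(C) = -2*C - 2*C**2 (s(C) = (C + C**2)*(-2) = -2*C - 2*C**2)
(126745 + 135922) + ((s(94) + 78857) - 73733) = (126745 + 135922) + ((-2*94*(1 + 94) + 78857) - 73733) = 262667 + ((-2*94*95 + 78857) - 73733) = 262667 + ((-17860 + 78857) - 73733) = 262667 + (60997 - 73733) = 262667 - 12736 = 249931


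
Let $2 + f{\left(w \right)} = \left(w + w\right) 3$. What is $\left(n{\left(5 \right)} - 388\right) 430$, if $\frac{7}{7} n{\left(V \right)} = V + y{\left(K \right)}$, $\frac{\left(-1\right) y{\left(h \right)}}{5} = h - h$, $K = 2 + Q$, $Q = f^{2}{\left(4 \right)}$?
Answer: $-164690$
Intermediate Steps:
$f{\left(w \right)} = -2 + 6 w$ ($f{\left(w \right)} = -2 + \left(w + w\right) 3 = -2 + 2 w 3 = -2 + 6 w$)
$Q = 484$ ($Q = \left(-2 + 6 \cdot 4\right)^{2} = \left(-2 + 24\right)^{2} = 22^{2} = 484$)
$K = 486$ ($K = 2 + 484 = 486$)
$y{\left(h \right)} = 0$ ($y{\left(h \right)} = - 5 \left(h - h\right) = \left(-5\right) 0 = 0$)
$n{\left(V \right)} = V$ ($n{\left(V \right)} = V + 0 = V$)
$\left(n{\left(5 \right)} - 388\right) 430 = \left(5 - 388\right) 430 = \left(-383\right) 430 = -164690$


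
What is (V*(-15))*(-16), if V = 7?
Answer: 1680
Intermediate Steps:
(V*(-15))*(-16) = (7*(-15))*(-16) = -105*(-16) = 1680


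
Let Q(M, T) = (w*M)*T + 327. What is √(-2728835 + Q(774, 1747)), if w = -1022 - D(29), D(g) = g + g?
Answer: 2*I*√365770187 ≈ 38250.0*I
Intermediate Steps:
D(g) = 2*g
w = -1080 (w = -1022 - 2*29 = -1022 - 1*58 = -1022 - 58 = -1080)
Q(M, T) = 327 - 1080*M*T (Q(M, T) = (-1080*M)*T + 327 = -1080*M*T + 327 = 327 - 1080*M*T)
√(-2728835 + Q(774, 1747)) = √(-2728835 + (327 - 1080*774*1747)) = √(-2728835 + (327 - 1460352240)) = √(-2728835 - 1460351913) = √(-1463080748) = 2*I*√365770187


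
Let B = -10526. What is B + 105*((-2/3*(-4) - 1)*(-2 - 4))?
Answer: -11576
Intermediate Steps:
B + 105*((-2/3*(-4) - 1)*(-2 - 4)) = -10526 + 105*((-2/3*(-4) - 1)*(-2 - 4)) = -10526 + 105*((-2*1/3*(-4) - 1)*(-6)) = -10526 + 105*((-2/3*(-4) - 1)*(-6)) = -10526 + 105*((8/3 - 1)*(-6)) = -10526 + 105*((5/3)*(-6)) = -10526 + 105*(-10) = -10526 - 1050 = -11576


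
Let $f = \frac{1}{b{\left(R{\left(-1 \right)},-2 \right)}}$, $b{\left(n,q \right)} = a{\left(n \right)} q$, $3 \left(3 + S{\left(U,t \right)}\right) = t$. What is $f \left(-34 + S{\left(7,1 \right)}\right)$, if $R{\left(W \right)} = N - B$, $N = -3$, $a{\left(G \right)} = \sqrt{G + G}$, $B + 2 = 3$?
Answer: $- \frac{55 i \sqrt{2}}{12} \approx - 6.4818 i$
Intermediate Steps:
$B = 1$ ($B = -2 + 3 = 1$)
$a{\left(G \right)} = \sqrt{2} \sqrt{G}$ ($a{\left(G \right)} = \sqrt{2 G} = \sqrt{2} \sqrt{G}$)
$S{\left(U,t \right)} = -3 + \frac{t}{3}$
$R{\left(W \right)} = -4$ ($R{\left(W \right)} = -3 - 1 = -4$)
$b{\left(n,q \right)} = q \sqrt{2} \sqrt{n}$ ($b{\left(n,q \right)} = \sqrt{2} \sqrt{n} q = q \sqrt{2} \sqrt{n}$)
$f = \frac{i \sqrt{2}}{8}$ ($f = \frac{1}{\left(-2\right) \sqrt{2} \sqrt{-4}} = \frac{1}{\left(-2\right) \sqrt{2} \cdot 2 i} = \frac{1}{\left(-4\right) i \sqrt{2}} = \frac{i \sqrt{2}}{8} \approx 0.17678 i$)
$f \left(-34 + S{\left(7,1 \right)}\right) = \frac{i \sqrt{2}}{8} \left(-34 + \left(-3 + \frac{1}{3} \cdot 1\right)\right) = \frac{i \sqrt{2}}{8} \left(-34 + \left(-3 + \frac{1}{3}\right)\right) = \frac{i \sqrt{2}}{8} \left(-34 - \frac{8}{3}\right) = \frac{i \sqrt{2}}{8} \left(- \frac{110}{3}\right) = - \frac{55 i \sqrt{2}}{12}$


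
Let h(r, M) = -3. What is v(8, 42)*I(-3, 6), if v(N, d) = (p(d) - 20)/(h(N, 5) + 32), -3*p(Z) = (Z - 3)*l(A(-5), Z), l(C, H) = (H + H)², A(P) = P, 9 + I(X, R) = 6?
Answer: 275244/29 ≈ 9491.2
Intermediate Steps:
I(X, R) = -3 (I(X, R) = -9 + 6 = -3)
l(C, H) = 4*H² (l(C, H) = (2*H)² = 4*H²)
p(Z) = -4*Z²*(-3 + Z)/3 (p(Z) = -(Z - 3)*4*Z²/3 = -(-3 + Z)*4*Z²/3 = -4*Z²*(-3 + Z)/3)
v(N, d) = -20/29 + 4*d²*(3 - d)/87 (v(N, d) = (4*d²*(3 - d)/3 - 20)/(-3 + 32) = (-20 + 4*d²*(3 - d)/3)/29 = (-20 + 4*d²*(3 - d)/3)*(1/29) = -20/29 + 4*d²*(3 - d)/87)
v(8, 42)*I(-3, 6) = (-20/29 + (4/87)*42²*(3 - 1*42))*(-3) = (-20/29 + (4/87)*1764*(3 - 42))*(-3) = (-20/29 + (4/87)*1764*(-39))*(-3) = (-20/29 - 91728/29)*(-3) = -91748/29*(-3) = 275244/29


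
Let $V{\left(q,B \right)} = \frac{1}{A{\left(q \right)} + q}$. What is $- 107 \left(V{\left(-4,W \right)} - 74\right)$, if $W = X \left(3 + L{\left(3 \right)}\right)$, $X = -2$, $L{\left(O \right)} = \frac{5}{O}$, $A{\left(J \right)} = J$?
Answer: $\frac{63451}{8} \approx 7931.4$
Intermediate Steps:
$W = - \frac{28}{3}$ ($W = - 2 \left(3 + \frac{5}{3}\right) = \left(-2\right) \frac{14}{3} = - \frac{28}{3} \approx -9.3333$)
$V{\left(q,B \right)} = \frac{1}{2 q}$ ($V{\left(q,B \right)} = \frac{1}{q + q} = \frac{1}{2 q}$)
$- 107 \left(V{\left(-4,W \right)} - 74\right) = - 107 \left(\frac{1}{2 \left(-4\right)} - 74\right) = - 107 \left(\frac{1}{2} \left(- \frac{1}{4}\right) - 74\right) = - 107 \left(- \frac{1}{8} - 74\right) = \left(-107\right) \left(- \frac{593}{8}\right) = \frac{63451}{8}$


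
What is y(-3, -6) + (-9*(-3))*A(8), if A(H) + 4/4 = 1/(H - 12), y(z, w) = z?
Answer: -147/4 ≈ -36.750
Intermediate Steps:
A(H) = -1 + 1/(-12 + H) (A(H) = -1 + 1/(H - 12) = -1 + 1/(-12 + H))
y(-3, -6) + (-9*(-3))*A(8) = -3 + (-9*(-3))*((13 - 1*8)/(-12 + 8)) = -3 + 27*((13 - 8)/(-4)) = -3 + 27*(-¼*5) = -3 + 27*(-5/4) = -3 - 135/4 = -147/4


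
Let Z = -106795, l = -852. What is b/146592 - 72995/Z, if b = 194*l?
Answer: -4456057/10035444 ≈ -0.44403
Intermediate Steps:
b = -165288 (b = 194*(-852) = -165288)
b/146592 - 72995/Z = -165288/146592 - 72995/(-106795) = -165288*1/146592 - 72995*(-1/106795) = -6887/6108 + 1123/1643 = -4456057/10035444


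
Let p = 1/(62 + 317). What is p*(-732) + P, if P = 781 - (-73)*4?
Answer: 405935/379 ≈ 1071.1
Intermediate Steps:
P = 1073 (P = 781 - 1*(-292) = 781 + 292 = 1073)
p = 1/379 ≈ 0.0026385
p*(-732) + P = (1/379)*(-732) + 1073 = -732/379 + 1073 = 405935/379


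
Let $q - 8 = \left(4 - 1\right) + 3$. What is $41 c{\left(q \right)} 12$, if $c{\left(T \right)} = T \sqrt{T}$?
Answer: $6888 \sqrt{14} \approx 25773.0$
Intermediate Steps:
$q = 14$ ($q = 8 + \left(\left(4 - 1\right) + 3\right) = 8 + \left(3 + 3\right) = 8 + 6 = 14$)
$c{\left(T \right)} = T^{\frac{3}{2}}$
$41 c{\left(q \right)} 12 = 41 \cdot 14^{\frac{3}{2}} \cdot 12 = 41 \cdot 14 \sqrt{14} \cdot 12 = 574 \sqrt{14} \cdot 12 = 6888 \sqrt{14}$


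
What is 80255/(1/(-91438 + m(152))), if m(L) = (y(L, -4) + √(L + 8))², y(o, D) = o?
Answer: -5471304370 + 97590080*√10 ≈ -5.1627e+9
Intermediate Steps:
m(L) = (L + √(8 + L))² (m(L) = (L + √(L + 8))² = (L + √(8 + L))²)
80255/(1/(-91438 + m(152))) = 80255/(1/(-91438 + (152 + √(8 + 152))²)) = 80255/(1/(-91438 + (152 + √160)²)) = 80255/(1/(-91438 + (152 + 4*√10)²)) = 80255*(-91438 + (152 + 4*√10)²) = -7338356690 + 80255*(152 + 4*√10)²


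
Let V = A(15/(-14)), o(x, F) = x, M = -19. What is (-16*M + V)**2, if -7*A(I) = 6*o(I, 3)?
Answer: 223233481/2401 ≈ 92975.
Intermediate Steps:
A(I) = -6*I/7
V = 45/49 (V = -90/(7*(-14)) = -90*(-1)/(7*14) = -6/7*(-15/14) = 45/49 ≈ 0.91837)
(-16*M + V)**2 = (-16*(-19) + 45/49)**2 = (304 + 45/49)**2 = (14941/49)**2 = 223233481/2401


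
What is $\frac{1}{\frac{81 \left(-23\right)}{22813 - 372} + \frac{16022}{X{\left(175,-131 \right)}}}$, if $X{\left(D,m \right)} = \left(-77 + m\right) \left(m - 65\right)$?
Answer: $\frac{457437344}{141799459} \approx 3.2259$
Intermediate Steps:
$X{\left(D,m \right)} = \left(-77 + m\right) \left(-65 + m\right)$
$\frac{1}{\frac{81 \left(-23\right)}{22813 - 372} + \frac{16022}{X{\left(175,-131 \right)}}} = \frac{1}{\frac{81 \left(-23\right)}{22813 - 372} + \frac{16022}{5005 + \left(-131\right)^{2} - -18602}} = \frac{1}{- \frac{1863}{22813 - 372} + \frac{16022}{5005 + 17161 + 18602}} = \frac{1}{- \frac{1863}{22441} + \frac{16022}{40768}} = \frac{1}{\left(-1863\right) \frac{1}{22441} + 16022 \cdot \frac{1}{40768}} = \frac{1}{- \frac{1863}{22441} + \frac{8011}{20384}} = \frac{1}{\frac{141799459}{457437344}} = \frac{457437344}{141799459}$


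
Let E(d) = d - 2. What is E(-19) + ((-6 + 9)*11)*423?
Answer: 13938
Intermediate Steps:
E(d) = -2 + d
E(-19) + ((-6 + 9)*11)*423 = (-2 - 19) + ((-6 + 9)*11)*423 = -21 + (3*11)*423 = -21 + 33*423 = -21 + 13959 = 13938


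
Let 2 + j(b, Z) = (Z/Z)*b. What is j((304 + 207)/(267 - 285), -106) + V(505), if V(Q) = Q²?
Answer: 4589903/18 ≈ 2.5499e+5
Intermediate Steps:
j(b, Z) = -2 + b (j(b, Z) = -2 + (Z/Z)*b = -2 + 1*b = -2 + b)
j((304 + 207)/(267 - 285), -106) + V(505) = (-2 + (304 + 207)/(267 - 285)) + 505² = (-2 + 511/(-18)) + 255025 = (-2 + 511*(-1/18)) + 255025 = (-2 - 511/18) + 255025 = -547/18 + 255025 = 4589903/18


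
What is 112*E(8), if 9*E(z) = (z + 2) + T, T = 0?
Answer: 1120/9 ≈ 124.44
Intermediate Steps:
E(z) = 2/9 + z/9 (E(z) = ((z + 2) + 0)/9 = ((2 + z) + 0)/9 = (2 + z)/9 = 2/9 + z/9)
112*E(8) = 112*(2/9 + (⅑)*8) = 112*(2/9 + 8/9) = 112*(10/9) = 1120/9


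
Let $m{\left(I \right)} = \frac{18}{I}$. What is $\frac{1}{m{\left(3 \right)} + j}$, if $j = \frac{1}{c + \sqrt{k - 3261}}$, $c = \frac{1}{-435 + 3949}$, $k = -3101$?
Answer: $\frac{- i + 3514 \sqrt{6362}}{4 \left(- 880 i + 5271 \sqrt{6362}\right)} \approx 0.16667 + 0.00034826 i$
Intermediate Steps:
$c = \frac{1}{3514} \approx 0.00028458$
$j = \frac{1}{\frac{1}{3514} + i \sqrt{6362}}$ ($j = \frac{1}{\frac{1}{3514} + \sqrt{-3101 - 3261}} = \frac{1}{\frac{1}{3514} + \sqrt{-6362}} = \frac{1}{\frac{1}{3514} + i \sqrt{6362}} \approx 4.0 \cdot 10^{-8} - 0.012537 i$)
$\frac{1}{m{\left(3 \right)} + j} = \frac{1}{\frac{18}{3} + \left(\frac{3514}{78559222953} - \frac{12348196 i \sqrt{6362}}{78559222953}\right)} = \frac{1}{18 \cdot \frac{1}{3} + \left(\frac{3514}{78559222953} - \frac{12348196 i \sqrt{6362}}{78559222953}\right)} = \frac{1}{6 + \left(\frac{3514}{78559222953} - \frac{12348196 i \sqrt{6362}}{78559222953}\right)} = \frac{1}{\frac{471355341232}{78559222953} - \frac{12348196 i \sqrt{6362}}{78559222953}}$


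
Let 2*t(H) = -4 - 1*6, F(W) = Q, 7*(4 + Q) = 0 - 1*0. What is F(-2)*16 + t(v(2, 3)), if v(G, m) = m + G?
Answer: -69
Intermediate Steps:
Q = -4 (Q = -4 + (0 - 1*0)/7 = -4 + (0 + 0)/7 = -4 + (⅐)*0 = -4 + 0 = -4)
v(G, m) = G + m
F(W) = -4
t(H) = -5 (t(H) = (-4 - 1*6)/2 = (-4 - 6)/2 = (½)*(-10) = -5)
F(-2)*16 + t(v(2, 3)) = -4*16 - 5 = -64 - 5 = -69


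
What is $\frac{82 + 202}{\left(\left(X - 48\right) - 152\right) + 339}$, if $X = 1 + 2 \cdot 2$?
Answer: $\frac{71}{36} \approx 1.9722$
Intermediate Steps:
$X = 5$ ($X = 1 + 4 = 5$)
$\frac{82 + 202}{\left(\left(X - 48\right) - 152\right) + 339} = \frac{82 + 202}{\left(\left(5 - 48\right) - 152\right) + 339} = \frac{284}{\left(-43 - 152\right) + 339} = \frac{284}{-195 + 339} = \frac{284}{144} = 284 \cdot \frac{1}{144} = \frac{71}{36}$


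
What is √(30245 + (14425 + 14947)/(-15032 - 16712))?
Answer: 3*√826725143/496 ≈ 173.91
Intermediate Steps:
√(30245 + (14425 + 14947)/(-15032 - 16712)) = √(30245 + 29372/(-31744)) = √(30245 + 29372*(-1/31744)) = √(30245 - 7343/7936) = √(240016977/7936) = 3*√826725143/496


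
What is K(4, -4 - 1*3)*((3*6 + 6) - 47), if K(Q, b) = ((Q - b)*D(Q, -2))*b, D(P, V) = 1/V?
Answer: -1771/2 ≈ -885.50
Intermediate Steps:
K(Q, b) = b*(b/2 - Q/2) (K(Q, b) = ((Q - b)/(-2))*b = ((Q - b)*(-½))*b = (b/2 - Q/2)*b = b*(b/2 - Q/2))
K(4, -4 - 1*3)*((3*6 + 6) - 47) = ((-4 - 1*3)*((-4 - 1*3) - 1*4)/2)*((3*6 + 6) - 47) = ((-4 - 3)*((-4 - 3) - 4)/2)*((18 + 6) - 47) = ((½)*(-7)*(-7 - 4))*(24 - 47) = ((½)*(-7)*(-11))*(-23) = (77/2)*(-23) = -1771/2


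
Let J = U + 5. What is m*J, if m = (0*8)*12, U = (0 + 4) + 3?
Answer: 0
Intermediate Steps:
U = 7 (U = 4 + 3 = 7)
m = 0 (m = 0*12 = 0)
J = 12 (J = 7 + 5 = 12)
m*J = 0*12 = 0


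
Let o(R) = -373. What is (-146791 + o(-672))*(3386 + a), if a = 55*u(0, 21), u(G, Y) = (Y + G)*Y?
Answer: -4067760124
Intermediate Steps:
u(G, Y) = Y*(G + Y) (u(G, Y) = (G + Y)*Y = Y*(G + Y))
a = 24255 (a = 55*(21*(0 + 21)) = 55*(21*21) = 55*441 = 24255)
(-146791 + o(-672))*(3386 + a) = (-146791 - 373)*(3386 + 24255) = -147164*27641 = -4067760124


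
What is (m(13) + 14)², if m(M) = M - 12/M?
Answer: 114921/169 ≈ 680.01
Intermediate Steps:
(m(13) + 14)² = ((13 - 12/13) + 14)² = (157/13 + 14)² = (339/13)² = 114921/169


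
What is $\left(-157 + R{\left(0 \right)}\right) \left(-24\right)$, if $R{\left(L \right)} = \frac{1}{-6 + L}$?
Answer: $3772$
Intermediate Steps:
$\left(-157 + R{\left(0 \right)}\right) \left(-24\right) = \left(-157 + \frac{1}{-6 + 0}\right) \left(-24\right) = \left(-157 + \frac{1}{-6}\right) \left(-24\right) = \left(-157 - \frac{1}{6}\right) \left(-24\right) = \left(- \frac{943}{6}\right) \left(-24\right) = 3772$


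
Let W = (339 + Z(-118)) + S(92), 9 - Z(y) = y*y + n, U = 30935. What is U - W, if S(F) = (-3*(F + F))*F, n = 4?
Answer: 95299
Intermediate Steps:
Z(y) = 5 - y² (Z(y) = 9 - (y*y + 4) = 9 - (y² + 4) = 9 - (4 + y²) = 9 + (-4 - y²) = 5 - y²)
S(F) = -6*F² (S(F) = (-6*F)*F = -6*F²)
W = -64364 (W = (339 + (5 - 1*(-118)²)) - 6*92² = (339 + (5 - 1*13924)) - 6*8464 = (339 + (5 - 13924)) - 50784 = (339 - 13919) - 50784 = -13580 - 50784 = -64364)
U - W = 30935 - 1*(-64364) = 30935 + 64364 = 95299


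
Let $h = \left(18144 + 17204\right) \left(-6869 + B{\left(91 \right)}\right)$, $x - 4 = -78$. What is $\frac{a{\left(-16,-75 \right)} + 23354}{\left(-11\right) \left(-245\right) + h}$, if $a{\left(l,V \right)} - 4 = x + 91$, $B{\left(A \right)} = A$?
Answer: $- \frac{1375}{14093297} \approx -9.7564 \cdot 10^{-5}$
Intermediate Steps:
$x = -74$ ($x = 4 - 78 = -74$)
$a{\left(l,V \right)} = 21$ ($a{\left(l,V \right)} = 4 + \left(-74 + 91\right) = 4 + 17 = 21$)
$h = -239588744$ ($h = \left(18144 + 17204\right) \left(-6869 + 91\right) = 35348 \left(-6778\right) = -239588744$)
$\frac{a{\left(-16,-75 \right)} + 23354}{\left(-11\right) \left(-245\right) + h} = \frac{21 + 23354}{\left(-11\right) \left(-245\right) - 239588744} = \frac{23375}{2695 - 239588744} = \frac{23375}{-239586049} = 23375 \left(- \frac{1}{239586049}\right) = - \frac{1375}{14093297}$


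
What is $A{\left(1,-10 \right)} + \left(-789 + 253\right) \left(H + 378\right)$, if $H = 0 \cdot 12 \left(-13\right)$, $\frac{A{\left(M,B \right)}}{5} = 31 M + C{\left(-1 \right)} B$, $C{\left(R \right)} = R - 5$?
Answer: $-202153$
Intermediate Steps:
$C{\left(R \right)} = -5 + R$
$A{\left(M,B \right)} = - 30 B + 155 M$ ($A{\left(M,B \right)} = 5 \left(31 M + \left(-5 - 1\right) B\right) = 5 \left(31 M - 6 B\right) = 5 \left(- 6 B + 31 M\right) = - 30 B + 155 M$)
$H = 0$ ($H = 0 \left(-13\right) = 0$)
$A{\left(1,-10 \right)} + \left(-789 + 253\right) \left(H + 378\right) = \left(\left(-30\right) \left(-10\right) + 155 \cdot 1\right) + \left(-789 + 253\right) \left(0 + 378\right) = \left(300 + 155\right) - 202608 = 455 - 202608 = -202153$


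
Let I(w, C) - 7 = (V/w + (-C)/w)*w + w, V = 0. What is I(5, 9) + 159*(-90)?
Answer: -14307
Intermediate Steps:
I(w, C) = 7 + w - C (I(w, C) = 7 + ((0/w + (-C)/w)*w + w) = 7 + ((0 - C/w)*w + w) = 7 + ((-C/w)*w + w) = 7 + (-C + w) = 7 + (w - C) = 7 + w - C)
I(5, 9) + 159*(-90) = (7 + 5 - 1*9) + 159*(-90) = (7 + 5 - 9) - 14310 = 3 - 14310 = -14307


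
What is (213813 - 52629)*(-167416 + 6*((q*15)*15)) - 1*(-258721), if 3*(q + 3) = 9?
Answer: -26984521823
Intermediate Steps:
q = 0 (q = -3 + (1/3)*9 = -3 + 3 = 0)
(213813 - 52629)*(-167416 + 6*((q*15)*15)) - 1*(-258721) = (213813 - 52629)*(-167416 + 6*((0*15)*15)) - 1*(-258721) = 161184*(-167416 + 6*(0*15)) + 258721 = 161184*(-167416 + 6*0) + 258721 = 161184*(-167416 + 0) + 258721 = 161184*(-167416) + 258721 = -26984780544 + 258721 = -26984521823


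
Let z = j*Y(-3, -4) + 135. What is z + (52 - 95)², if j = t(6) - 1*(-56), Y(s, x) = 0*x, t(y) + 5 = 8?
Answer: 1984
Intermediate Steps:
t(y) = 3 (t(y) = -5 + 8 = 3)
Y(s, x) = 0
j = 59 (j = 3 - 1*(-56) = 3 + 56 = 59)
z = 135 (z = 59*0 + 135 = 0 + 135 = 135)
z + (52 - 95)² = 135 + (52 - 95)² = 135 + (-43)² = 135 + 1849 = 1984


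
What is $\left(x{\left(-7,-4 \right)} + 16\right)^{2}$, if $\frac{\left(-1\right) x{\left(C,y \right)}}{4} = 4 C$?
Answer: $16384$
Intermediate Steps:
$x{\left(C,y \right)} = - 16 C$ ($x{\left(C,y \right)} = - 4 \cdot 4 C = - 16 C$)
$\left(x{\left(-7,-4 \right)} + 16\right)^{2} = \left(\left(-16\right) \left(-7\right) + 16\right)^{2} = \left(112 + 16\right)^{2} = 128^{2} = 16384$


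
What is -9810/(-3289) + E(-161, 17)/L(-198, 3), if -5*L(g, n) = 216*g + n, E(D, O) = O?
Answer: 83960843/28130817 ≈ 2.9847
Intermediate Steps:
L(g, n) = -216*g/5 - n/5 (L(g, n) = -(216*g + n)/5 = -(n + 216*g)/5 = -216*g/5 - n/5)
-9810/(-3289) + E(-161, 17)/L(-198, 3) = -9810/(-3289) + 17/(-216/5*(-198) - ⅕*3) = -9810*(-1/3289) + 17/(42768/5 - ⅗) = 9810/3289 + 17/8553 = 83960843/28130817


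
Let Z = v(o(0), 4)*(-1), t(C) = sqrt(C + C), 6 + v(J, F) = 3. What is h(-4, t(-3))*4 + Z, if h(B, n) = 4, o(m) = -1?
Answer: 19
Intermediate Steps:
v(J, F) = -3 (v(J, F) = -6 + 3 = -3)
t(C) = sqrt(2)*sqrt(C) (t(C) = sqrt(2*C) = sqrt(2)*sqrt(C))
Z = 3 (Z = -3*(-1) = 3)
h(-4, t(-3))*4 + Z = 4*4 + 3 = 16 + 3 = 19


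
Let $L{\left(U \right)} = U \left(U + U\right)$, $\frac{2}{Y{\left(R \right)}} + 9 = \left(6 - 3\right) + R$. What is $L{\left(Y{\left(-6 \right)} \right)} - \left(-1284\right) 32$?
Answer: $\frac{739585}{18} \approx 41088.0$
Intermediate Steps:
$Y{\left(R \right)} = \frac{2}{-6 + R}$ ($Y{\left(R \right)} = \frac{2}{-9 + \left(\left(6 - 3\right) + R\right)} = \frac{2}{-9 + \left(3 + R\right)} = \frac{2}{-6 + R}$)
$L{\left(U \right)} = 2 U^{2}$ ($L{\left(U \right)} = U 2 U = 2 U^{2}$)
$L{\left(Y{\left(-6 \right)} \right)} - \left(-1284\right) 32 = 2 \left(\frac{2}{-6 - 6}\right)^{2} - \left(-1284\right) 32 = 2 \left(\frac{2}{-12}\right)^{2} - -41088 = 2 \left(2 \left(- \frac{1}{12}\right)\right)^{2} + 41088 = 2 \left(- \frac{1}{6}\right)^{2} + 41088 = 2 \cdot \frac{1}{36} + 41088 = \frac{1}{18} + 41088 = \frac{739585}{18}$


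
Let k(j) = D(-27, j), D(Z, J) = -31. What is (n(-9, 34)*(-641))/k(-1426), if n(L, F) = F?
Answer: 21794/31 ≈ 703.03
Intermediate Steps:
k(j) = -31
(n(-9, 34)*(-641))/k(-1426) = (34*(-641))/(-31) = -21794*(-1/31) = 21794/31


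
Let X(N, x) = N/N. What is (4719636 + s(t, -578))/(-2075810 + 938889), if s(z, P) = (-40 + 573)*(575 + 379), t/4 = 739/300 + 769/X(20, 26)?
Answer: -5228118/1136921 ≈ -4.5985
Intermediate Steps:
X(N, x) = 1
t = 231439/75 (t = 4*(739/300 + 769/1) = 4*(739*(1/300) + 769*1) = 4*(739/300 + 769) = 4*(231439/300) = 231439/75 ≈ 3085.9)
s(z, P) = 508482 (s(z, P) = 533*954 = 508482)
(4719636 + s(t, -578))/(-2075810 + 938889) = (4719636 + 508482)/(-2075810 + 938889) = 5228118/(-1136921) = 5228118*(-1/1136921) = -5228118/1136921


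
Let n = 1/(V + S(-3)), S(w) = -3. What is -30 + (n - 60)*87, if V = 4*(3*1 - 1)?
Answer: -26163/5 ≈ -5232.6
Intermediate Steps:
V = 8 (V = 4*(3 - 1) = 4*2 = 8)
n = 1/5 (n = 1/(8 - 3) = 1/5 ≈ 0.20000)
-30 + (n - 60)*87 = -30 + (1/5 - 60)*87 = -30 - 299/5*87 = -30 - 26013/5 = -26163/5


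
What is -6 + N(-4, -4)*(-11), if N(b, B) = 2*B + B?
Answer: 126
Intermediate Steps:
N(b, B) = 3*B
-6 + N(-4, -4)*(-11) = -6 + (3*(-4))*(-11) = -6 - 12*(-11) = -6 + 132 = 126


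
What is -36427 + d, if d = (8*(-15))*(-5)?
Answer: -35827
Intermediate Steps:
d = 600 (d = -120*(-5) = 600)
-36427 + d = -36427 + 600 = -35827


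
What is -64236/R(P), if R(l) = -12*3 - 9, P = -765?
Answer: 21412/15 ≈ 1427.5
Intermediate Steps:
R(l) = -45 (R(l) = -36 - 9 = -45)
-64236/R(P) = -64236/(-45) = -64236*(-1/45) = 21412/15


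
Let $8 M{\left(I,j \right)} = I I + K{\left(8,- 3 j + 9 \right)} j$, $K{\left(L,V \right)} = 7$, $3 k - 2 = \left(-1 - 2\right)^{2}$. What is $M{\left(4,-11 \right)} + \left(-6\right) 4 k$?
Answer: $- \frac{765}{8} \approx -95.625$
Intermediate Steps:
$k = \frac{11}{3}$ ($k = \frac{2}{3} + \frac{\left(-1 - 2\right)^{2}}{3} = \frac{2}{3} + \frac{\left(-3\right)^{2}}{3} = \frac{2}{3} + \frac{1}{3} \cdot 9 = \frac{2}{3} + 3 = \frac{11}{3} \approx 3.6667$)
$M{\left(I,j \right)} = \frac{I^{2}}{8} + \frac{7 j}{8}$ ($M{\left(I,j \right)} = \frac{I I + 7 j}{8} = \frac{I^{2} + 7 j}{8} = \frac{I^{2}}{8} + \frac{7 j}{8}$)
$M{\left(4,-11 \right)} + \left(-6\right) 4 k = \left(\frac{4^{2}}{8} + \frac{7}{8} \left(-11\right)\right) + \left(-6\right) 4 \cdot \frac{11}{3} = \left(\frac{1}{8} \cdot 16 - \frac{77}{8}\right) - 88 = \left(2 - \frac{77}{8}\right) - 88 = - \frac{61}{8} - 88 = - \frac{765}{8}$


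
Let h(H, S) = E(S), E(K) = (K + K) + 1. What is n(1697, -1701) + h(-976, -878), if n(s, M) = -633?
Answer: -2388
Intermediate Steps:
E(K) = 1 + 2*K (E(K) = 2*K + 1 = 1 + 2*K)
h(H, S) = 1 + 2*S
n(1697, -1701) + h(-976, -878) = -633 + (1 + 2*(-878)) = -633 + (1 - 1756) = -633 - 1755 = -2388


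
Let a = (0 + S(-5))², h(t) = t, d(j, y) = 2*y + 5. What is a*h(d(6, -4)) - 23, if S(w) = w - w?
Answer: -23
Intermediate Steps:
S(w) = 0
d(j, y) = 5 + 2*y
a = 0 (a = (0 + 0)² = 0² = 0)
a*h(d(6, -4)) - 23 = 0*(5 + 2*(-4)) - 23 = 0*(5 - 8) - 23 = 0*(-3) - 23 = 0 - 23 = -23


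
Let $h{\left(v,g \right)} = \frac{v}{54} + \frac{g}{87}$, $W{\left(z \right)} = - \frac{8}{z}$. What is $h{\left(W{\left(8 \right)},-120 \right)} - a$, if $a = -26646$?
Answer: $\frac{41725447}{1566} \approx 26645.0$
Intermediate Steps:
$h{\left(v,g \right)} = \frac{v}{54} + \frac{g}{87}$ ($h{\left(v,g \right)} = v \frac{1}{54} + g \frac{1}{87} = \frac{v}{54} + \frac{g}{87}$)
$h{\left(W{\left(8 \right)},-120 \right)} - a = \left(\frac{\left(-8\right) \frac{1}{8}}{54} + \frac{1}{87} \left(-120\right)\right) - -26646 = \left(\frac{\left(-8\right) \frac{1}{8}}{54} - \frac{40}{29}\right) + 26646 = \left(\frac{1}{54} \left(-1\right) - \frac{40}{29}\right) + 26646 = \left(- \frac{1}{54} - \frac{40}{29}\right) + 26646 = - \frac{2189}{1566} + 26646 = \frac{41725447}{1566}$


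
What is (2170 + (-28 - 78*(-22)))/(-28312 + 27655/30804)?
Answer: -118841832/872095193 ≈ -0.13627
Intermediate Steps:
(2170 + (-28 - 78*(-22)))/(-28312 + 27655/30804) = (2170 + (-28 + 1716))/(-28312 + 27655*(1/30804)) = (2170 + 1688)/(-28312 + 27655/30804) = 3858/(-872095193/30804) = 3858*(-30804/872095193) = -118841832/872095193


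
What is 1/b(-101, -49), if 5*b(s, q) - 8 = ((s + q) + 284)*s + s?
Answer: -5/13627 ≈ -0.00036692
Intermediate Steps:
b(s, q) = 8/5 + s/5 + s*(284 + q + s)/5 (b(s, q) = 8/5 + (((s + q) + 284)*s + s)/5 = 8/5 + (((q + s) + 284)*s + s)/5 = 8/5 + ((284 + q + s)*s + s)/5 = 8/5 + (s*(284 + q + s) + s)/5 = 8/5 + (s + s*(284 + q + s))/5 = 8/5 + (s/5 + s*(284 + q + s)/5) = 8/5 + s/5 + s*(284 + q + s)/5)
1/b(-101, -49) = 1/(8/5 + 57*(-101) + (⅕)*(-101)² + (⅕)*(-49)*(-101)) = 1/(8/5 - 5757 + (⅕)*10201 + 4949/5) = 1/(8/5 - 5757 + 10201/5 + 4949/5) = 1/(-13627/5) = -5/13627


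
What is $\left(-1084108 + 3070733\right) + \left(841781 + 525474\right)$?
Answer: $3353880$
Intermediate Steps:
$\left(-1084108 + 3070733\right) + \left(841781 + 525474\right) = 1986625 + 1367255 = 3353880$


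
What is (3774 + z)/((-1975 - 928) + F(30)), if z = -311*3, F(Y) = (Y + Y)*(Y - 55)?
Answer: -2841/4403 ≈ -0.64524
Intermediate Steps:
F(Y) = 2*Y*(-55 + Y) (F(Y) = (2*Y)*(-55 + Y) = 2*Y*(-55 + Y))
z = -933
(3774 + z)/((-1975 - 928) + F(30)) = (3774 - 933)/((-1975 - 928) + 2*30*(-55 + 30)) = 2841/(-2903 + 2*30*(-25)) = 2841/(-2903 - 1500) = 2841/(-4403) = 2841*(-1/4403) = -2841/4403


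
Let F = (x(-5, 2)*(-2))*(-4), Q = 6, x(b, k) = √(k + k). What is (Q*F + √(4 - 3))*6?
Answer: 582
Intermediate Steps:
x(b, k) = √2*√k (x(b, k) = √(2*k) = √2*√k)
F = 16 (F = ((√2*√2)*(-2))*(-4) = (2*(-2))*(-4) = -4*(-4) = 16)
(Q*F + √(4 - 3))*6 = (6*16 + √(4 - 3))*6 = (96 + √1)*6 = (96 + 1)*6 = 97*6 = 582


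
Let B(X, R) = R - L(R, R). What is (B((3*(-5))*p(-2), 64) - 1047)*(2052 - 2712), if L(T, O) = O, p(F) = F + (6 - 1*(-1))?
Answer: 691020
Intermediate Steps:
p(F) = 7 + F (p(F) = F + (6 + 1) = F + 7 = 7 + F)
B(X, R) = 0 (B(X, R) = R - R = 0)
(B((3*(-5))*p(-2), 64) - 1047)*(2052 - 2712) = (0 - 1047)*(2052 - 2712) = -1047*(-660) = 691020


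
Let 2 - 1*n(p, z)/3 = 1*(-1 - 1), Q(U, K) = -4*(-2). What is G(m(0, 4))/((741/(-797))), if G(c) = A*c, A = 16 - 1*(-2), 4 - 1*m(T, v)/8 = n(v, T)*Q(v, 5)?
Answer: 3519552/247 ≈ 14249.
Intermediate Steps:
Q(U, K) = 8
n(p, z) = 12 (n(p, z) = 6 - 3*(-1 - 1) = 6 - 3*(-2) = 6 + 6 = 12)
m(T, v) = -736 (m(T, v) = 32 - 96*8 = 32 - 8*96 = 32 - 768 = -736)
A = 18 (A = 16 + 2 = 18)
G(c) = 18*c
G(m(0, 4))/((741/(-797))) = (18*(-736))/((741/(-797))) = -13248/(741*(-1/797)) = -13248/(-741/797) = -13248*(-797/741) = 3519552/247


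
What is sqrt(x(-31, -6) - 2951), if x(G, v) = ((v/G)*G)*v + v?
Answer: I*sqrt(2921) ≈ 54.046*I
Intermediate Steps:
x(G, v) = v + v**2 (x(G, v) = v*v + v = v**2 + v = v + v**2)
sqrt(x(-31, -6) - 2951) = sqrt(-6*(1 - 6) - 2951) = sqrt(-6*(-5) - 2951) = sqrt(30 - 2951) = sqrt(-2921) = I*sqrt(2921)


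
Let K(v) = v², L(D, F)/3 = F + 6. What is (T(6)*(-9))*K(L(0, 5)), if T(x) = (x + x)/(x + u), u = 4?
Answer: -58806/5 ≈ -11761.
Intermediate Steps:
L(D, F) = 18 + 3*F (L(D, F) = 3*(F + 6) = 3*(6 + F) = 18 + 3*F)
T(x) = 2*x/(4 + x) (T(x) = (x + x)/(x + 4) = (2*x)/(4 + x) = 2*x/(4 + x))
(T(6)*(-9))*K(L(0, 5)) = ((2*6/(4 + 6))*(-9))*(18 + 3*5)² = ((2*6/10)*(-9))*(18 + 15)² = ((2*6*(⅒))*(-9))*33² = ((6/5)*(-9))*1089 = -54/5*1089 = -58806/5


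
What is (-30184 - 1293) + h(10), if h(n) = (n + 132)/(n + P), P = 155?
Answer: -5193563/165 ≈ -31476.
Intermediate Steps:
h(n) = (132 + n)/(155 + n) (h(n) = (n + 132)/(n + 155) = (132 + n)/(155 + n))
(-30184 - 1293) + h(10) = (-30184 - 1293) + (132 + 10)/(155 + 10) = -31477 + 142/165 = -5193563/165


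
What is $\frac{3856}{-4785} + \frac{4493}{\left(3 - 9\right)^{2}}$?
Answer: $\frac{7120063}{57420} \approx 124.0$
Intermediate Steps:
$\frac{3856}{-4785} + \frac{4493}{\left(3 - 9\right)^{2}} = 3856 \left(- \frac{1}{4785}\right) + \frac{4493}{\left(-6\right)^{2}} = - \frac{3856}{4785} + \frac{4493}{36} = \frac{7120063}{57420}$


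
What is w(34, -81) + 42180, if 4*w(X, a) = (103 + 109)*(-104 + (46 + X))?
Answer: 40908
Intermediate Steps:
w(X, a) = -3074 + 53*X (w(X, a) = ((103 + 109)*(-104 + (46 + X)))/4 = (212*(-58 + X))/4 = (-12296 + 212*X)/4 = -3074 + 53*X)
w(34, -81) + 42180 = (-3074 + 53*34) + 42180 = (-3074 + 1802) + 42180 = -1272 + 42180 = 40908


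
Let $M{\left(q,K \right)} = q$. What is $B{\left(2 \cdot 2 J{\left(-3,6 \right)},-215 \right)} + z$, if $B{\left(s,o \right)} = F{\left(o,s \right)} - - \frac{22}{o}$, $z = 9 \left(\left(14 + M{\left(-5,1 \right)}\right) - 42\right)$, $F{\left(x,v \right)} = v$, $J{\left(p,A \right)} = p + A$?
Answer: $- \frac{61297}{215} \approx -285.1$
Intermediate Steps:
$J{\left(p,A \right)} = A + p$
$z = -297$ ($z = 9 \left(\left(14 - 5\right) - 42\right) = 9 \left(9 - 42\right) = 9 \left(-33\right) = -297$)
$B{\left(s,o \right)} = s + \frac{22}{o}$ ($B{\left(s,o \right)} = s - - \frac{22}{o} = s + \frac{22}{o}$)
$B{\left(2 \cdot 2 J{\left(-3,6 \right)},-215 \right)} + z = \left(2 \cdot 2 \left(6 - 3\right) + \frac{22}{-215}\right) - 297 = \left(4 \cdot 3 + 22 \left(- \frac{1}{215}\right)\right) - 297 = \left(12 - \frac{22}{215}\right) - 297 = \frac{2558}{215} - 297 = - \frac{61297}{215}$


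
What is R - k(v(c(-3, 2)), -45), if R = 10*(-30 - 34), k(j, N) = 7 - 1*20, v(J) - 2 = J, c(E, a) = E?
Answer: -627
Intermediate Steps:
v(J) = 2 + J
k(j, N) = -13 (k(j, N) = 7 - 20 = -13)
R = -640 (R = 10*(-64) = -640)
R - k(v(c(-3, 2)), -45) = -640 - 1*(-13) = -640 + 13 = -627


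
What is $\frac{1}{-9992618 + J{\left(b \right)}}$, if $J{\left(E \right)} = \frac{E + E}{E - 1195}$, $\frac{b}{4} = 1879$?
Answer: $- \frac{6321}{63163323346} \approx -1.0007 \cdot 10^{-7}$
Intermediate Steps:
$b = 7516$ ($b = 4 \cdot 1879 = 7516$)
$J{\left(E \right)} = \frac{2 E}{-1195 + E}$
$\frac{1}{-9992618 + J{\left(b \right)}} = \frac{1}{-9992618 + 2 \cdot 7516 \frac{1}{-1195 + 7516}} = \frac{1}{-9992618 + 2 \cdot 7516 \cdot \frac{1}{6321}} = \frac{1}{-9992618 + \frac{15032}{6321}} = \frac{1}{- \frac{63163323346}{6321}} = - \frac{6321}{63163323346}$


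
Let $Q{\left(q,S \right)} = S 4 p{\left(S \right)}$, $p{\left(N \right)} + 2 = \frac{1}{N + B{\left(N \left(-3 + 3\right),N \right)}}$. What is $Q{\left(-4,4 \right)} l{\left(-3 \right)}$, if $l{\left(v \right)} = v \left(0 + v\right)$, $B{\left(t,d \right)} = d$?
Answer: $-270$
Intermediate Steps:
$p{\left(N \right)} = -2 + \frac{1}{2 N}$ ($p{\left(N \right)} = -2 + \frac{1}{N + N} = -2 + \frac{1}{2 N}$)
$l{\left(v \right)} = v^{2}$ ($l{\left(v \right)} = v v = v^{2}$)
$Q{\left(q,S \right)} = 4 S \left(-2 + \frac{1}{2 S}\right)$ ($Q{\left(q,S \right)} = S 4 \left(-2 + \frac{1}{2 S}\right) = 4 S \left(-2 + \frac{1}{2 S}\right)$)
$Q{\left(-4,4 \right)} l{\left(-3 \right)} = \left(2 - 32\right) \left(-3\right)^{2} = \left(2 - 32\right) 9 = \left(-30\right) 9 = -270$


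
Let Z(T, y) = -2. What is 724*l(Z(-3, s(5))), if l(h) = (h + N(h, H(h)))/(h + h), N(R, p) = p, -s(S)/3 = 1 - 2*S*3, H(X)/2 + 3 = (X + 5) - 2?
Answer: 1086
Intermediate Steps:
H(X) = 2*X (H(X) = -6 + 2*((X + 5) - 2) = -6 + 2*((5 + X) - 2) = -6 + 2*(3 + X) = -6 + (6 + 2*X) = 2*X)
s(S) = -3 + 18*S (s(S) = -3*(1 - 2*S*3) = -3*(1 - 6*S) = -3 + 18*S)
l(h) = 3/2 (l(h) = (h + 2*h)/(h + h) = (3*h)/((2*h)) = (3*h)*(1/(2*h)) = 3/2)
724*l(Z(-3, s(5))) = 724*(3/2) = 1086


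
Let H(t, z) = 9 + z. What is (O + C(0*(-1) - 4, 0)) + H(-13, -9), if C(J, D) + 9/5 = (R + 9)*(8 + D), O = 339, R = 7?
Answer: 2326/5 ≈ 465.20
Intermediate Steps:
C(J, D) = 631/5 + 16*D (C(J, D) = -9/5 + (7 + 9)*(8 + D) = -9/5 + 16*(8 + D) = -9/5 + (128 + 16*D) = 631/5 + 16*D)
(O + C(0*(-1) - 4, 0)) + H(-13, -9) = (339 + (631/5 + 16*0)) + (9 - 9) = (339 + (631/5 + 0)) + 0 = (339 + 631/5) + 0 = 2326/5 + 0 = 2326/5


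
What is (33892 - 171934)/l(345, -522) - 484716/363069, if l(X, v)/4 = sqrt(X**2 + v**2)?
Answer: -161572/121023 - 23007*sqrt(43501)/87002 ≈ -56.490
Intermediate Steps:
l(X, v) = 4*sqrt(X**2 + v**2)
(33892 - 171934)/l(345, -522) - 484716/363069 = (33892 - 171934)/((4*sqrt(345**2 + (-522)**2))) - 484716/363069 = -138042*1/(4*sqrt(119025 + 272484)) - 484716*1/363069 = -138042*sqrt(43501)/522012 - 161572/121023 = -23007*sqrt(43501)/87002 - 161572/121023 = -161572/121023 - 23007*sqrt(43501)/87002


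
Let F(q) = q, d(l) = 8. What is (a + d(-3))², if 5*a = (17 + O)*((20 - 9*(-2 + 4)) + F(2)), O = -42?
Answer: 144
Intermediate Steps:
a = -20 (a = ((17 - 42)*((20 - 9*(-2 + 4)) + 2))/5 = (-25*((20 - 9*2) + 2))/5 = (-25*((20 - 1*18) + 2))/5 = (-25*((20 - 18) + 2))/5 = (-25*(2 + 2))/5 = (-25*4)/5 = (⅕)*(-100) = -20)
(a + d(-3))² = (-20 + 8)² = (-12)² = 144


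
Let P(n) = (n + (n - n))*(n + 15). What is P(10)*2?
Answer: 500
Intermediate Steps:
P(n) = n*(15 + n) (P(n) = (n + 0)*(15 + n) = n*(15 + n))
P(10)*2 = (10*(15 + 10))*2 = (10*25)*2 = 250*2 = 500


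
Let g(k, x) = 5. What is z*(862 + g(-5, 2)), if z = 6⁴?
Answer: 1123632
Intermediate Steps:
z = 1296
z*(862 + g(-5, 2)) = 1296*(862 + 5) = 1296*867 = 1123632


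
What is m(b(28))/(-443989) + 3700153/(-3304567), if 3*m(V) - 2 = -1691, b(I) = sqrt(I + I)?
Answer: -234423822728/209598771109 ≈ -1.1184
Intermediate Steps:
b(I) = sqrt(2)*sqrt(I) (b(I) = sqrt(2*I) = sqrt(2)*sqrt(I))
m(V) = -563 (m(V) = 2/3 + (1/3)*(-1691) = 2/3 - 1691/3 = -563)
m(b(28))/(-443989) + 3700153/(-3304567) = -563/(-443989) + 3700153/(-3304567) = -563*(-1/443989) + 3700153*(-1/3304567) = 563/443989 - 3700153/3304567 = -234423822728/209598771109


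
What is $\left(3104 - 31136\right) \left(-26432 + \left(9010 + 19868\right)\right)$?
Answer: $-68566272$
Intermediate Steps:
$\left(3104 - 31136\right) \left(-26432 + \left(9010 + 19868\right)\right) = \left(3104 - 31136\right) \left(-26432 + 28878\right) = \left(-28032\right) 2446 = -68566272$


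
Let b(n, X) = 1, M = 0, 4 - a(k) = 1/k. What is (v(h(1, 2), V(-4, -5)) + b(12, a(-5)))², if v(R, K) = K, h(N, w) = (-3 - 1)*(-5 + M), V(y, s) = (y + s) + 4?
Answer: 16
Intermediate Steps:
V(y, s) = 4 + s + y (V(y, s) = (s + y) + 4 = 4 + s + y)
a(k) = 4 - 1/k
h(N, w) = 20 (h(N, w) = (-3 - 1)*(-5 + 0) = -4*(-5) = 20)
(v(h(1, 2), V(-4, -5)) + b(12, a(-5)))² = ((4 - 5 - 4) + 1)² = (-5 + 1)² = (-4)² = 16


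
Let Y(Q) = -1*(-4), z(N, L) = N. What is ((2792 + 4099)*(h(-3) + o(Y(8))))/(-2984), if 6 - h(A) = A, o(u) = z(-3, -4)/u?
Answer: -227403/11936 ≈ -19.052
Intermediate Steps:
Y(Q) = 4
o(u) = -3/u
h(A) = 6 - A
((2792 + 4099)*(h(-3) + o(Y(8))))/(-2984) = ((2792 + 4099)*((6 - 1*(-3)) - 3/4))/(-2984) = (6891*((6 + 3) - 3*¼))*(-1/2984) = (6891*(9 - ¾))*(-1/2984) = (6891*(33/4))*(-1/2984) = (227403/4)*(-1/2984) = -227403/11936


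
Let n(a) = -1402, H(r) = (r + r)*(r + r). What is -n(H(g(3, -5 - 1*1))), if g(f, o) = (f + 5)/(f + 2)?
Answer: 1402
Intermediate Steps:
g(f, o) = (5 + f)/(2 + f)
H(r) = 4*r² (H(r) = (2*r)*(2*r) = 4*r²)
-n(H(g(3, -5 - 1*1))) = -1*(-1402) = 1402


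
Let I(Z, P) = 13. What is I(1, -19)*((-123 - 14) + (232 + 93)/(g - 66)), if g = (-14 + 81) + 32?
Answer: -54548/33 ≈ -1653.0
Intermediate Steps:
g = 99 (g = 67 + 32 = 99)
I(1, -19)*((-123 - 14) + (232 + 93)/(g - 66)) = 13*((-123 - 14) + (232 + 93)/(99 - 66)) = 13*(-137 + 325/33) = 13*(-4196/33) = -54548/33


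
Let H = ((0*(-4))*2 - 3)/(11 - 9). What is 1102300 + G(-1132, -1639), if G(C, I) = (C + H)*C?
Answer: 2385422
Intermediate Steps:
H = -3/2 (H = (0*2 - 3)/2 = (0 - 3)*(½) = -3*½ = -3/2 ≈ -1.5000)
G(C, I) = C*(-3/2 + C) (G(C, I) = (C - 3/2)*C = (-3/2 + C)*C = C*(-3/2 + C))
1102300 + G(-1132, -1639) = 1102300 + (½)*(-1132)*(-3 + 2*(-1132)) = 1102300 + (½)*(-1132)*(-3 - 2264) = 1102300 + (½)*(-1132)*(-2267) = 1102300 + 1283122 = 2385422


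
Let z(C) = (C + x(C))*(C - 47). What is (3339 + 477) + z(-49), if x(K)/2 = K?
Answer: 17928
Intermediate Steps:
x(K) = 2*K
z(C) = 3*C*(-47 + C) (z(C) = (C + 2*C)*(C - 47) = (3*C)*(-47 + C) = 3*C*(-47 + C))
(3339 + 477) + z(-49) = (3339 + 477) + 3*(-49)*(-47 - 49) = 3816 + 3*(-49)*(-96) = 3816 + 14112 = 17928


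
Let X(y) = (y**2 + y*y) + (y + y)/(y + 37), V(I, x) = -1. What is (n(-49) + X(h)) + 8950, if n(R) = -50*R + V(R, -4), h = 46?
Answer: 1297465/83 ≈ 15632.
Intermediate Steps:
X(y) = 2*y**2 + 2*y/(37 + y) (X(y) = (y**2 + y**2) + (2*y)/(37 + y) = 2*y**2 + 2*y/(37 + y))
n(R) = -1 - 50*R (n(R) = -50*R - 1 = -1 - 50*R)
(n(-49) + X(h)) + 8950 = ((-1 - 50*(-49)) + 2*46*(1 + 46**2 + 37*46)/(37 + 46)) + 8950 = ((-1 + 2450) + 2*46*(1 + 2116 + 1702)/83) + 8950 = (2449 + 2*46*(1/83)*3819) + 8950 = (2449 + 351348/83) + 8950 = 554615/83 + 8950 = 1297465/83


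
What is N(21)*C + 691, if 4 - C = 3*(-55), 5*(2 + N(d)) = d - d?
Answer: 353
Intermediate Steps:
N(d) = -2 (N(d) = -2 + (d - d)/5 = -2 + (⅕)*0 = -2 + 0 = -2)
C = 169 (C = 4 - 3*(-55) = 4 - 1*(-165) = 4 + 165 = 169)
N(21)*C + 691 = -2*169 + 691 = -338 + 691 = 353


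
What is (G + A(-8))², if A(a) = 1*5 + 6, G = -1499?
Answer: 2214144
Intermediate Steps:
A(a) = 11 (A(a) = 5 + 6 = 11)
(G + A(-8))² = (-1499 + 11)² = (-1488)² = 2214144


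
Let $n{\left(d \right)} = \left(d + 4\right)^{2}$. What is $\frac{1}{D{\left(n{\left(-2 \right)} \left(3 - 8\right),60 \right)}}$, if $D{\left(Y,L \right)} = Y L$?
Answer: $- \frac{1}{1200} \approx -0.00083333$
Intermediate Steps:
$n{\left(d \right)} = \left(4 + d\right)^{2}$
$D{\left(Y,L \right)} = L Y$
$\frac{1}{D{\left(n{\left(-2 \right)} \left(3 - 8\right),60 \right)}} = \frac{1}{60 \left(4 - 2\right)^{2} \left(3 - 8\right)} = \frac{1}{60 \cdot 2^{2} \left(-5\right)} = \frac{1}{60 \cdot 4 \left(-5\right)} = \frac{1}{60 \left(-20\right)} = \frac{1}{-1200} = - \frac{1}{1200}$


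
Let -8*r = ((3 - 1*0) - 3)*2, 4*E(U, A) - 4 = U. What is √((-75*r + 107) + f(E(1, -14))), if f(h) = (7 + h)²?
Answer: √2801/4 ≈ 13.231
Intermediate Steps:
E(U, A) = 1 + U/4
r = 0 (r = -((3 - 1*0) - 3)*2/8 = -((3 + 0) - 3)*2/8 = -(3 - 3)*2/8 = -0*2 = -⅛*0 = 0)
√((-75*r + 107) + f(E(1, -14))) = √((-75*0 + 107) + (7 + (1 + (¼)*1))²) = √((0 + 107) + (7 + (1 + ¼))²) = √(107 + (7 + 5/4)²) = √(107 + (33/4)²) = √(107 + 1089/16) = √(2801/16) = √2801/4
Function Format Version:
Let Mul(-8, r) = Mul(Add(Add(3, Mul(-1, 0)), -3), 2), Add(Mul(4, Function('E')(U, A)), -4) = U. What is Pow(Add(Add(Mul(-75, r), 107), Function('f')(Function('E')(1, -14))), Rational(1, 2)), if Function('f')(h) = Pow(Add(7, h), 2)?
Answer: Mul(Rational(1, 4), Pow(2801, Rational(1, 2))) ≈ 13.231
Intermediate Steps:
Function('E')(U, A) = Add(1, Mul(Rational(1, 4), U))
r = 0 (r = Mul(Rational(-1, 8), Mul(Add(Add(3, Mul(-1, 0)), -3), 2)) = Mul(Rational(-1, 8), Mul(Add(Add(3, 0), -3), 2)) = Mul(Rational(-1, 8), Mul(Add(3, -3), 2)) = Mul(Rational(-1, 8), Mul(0, 2)) = Mul(Rational(-1, 8), 0) = 0)
Pow(Add(Add(Mul(-75, r), 107), Function('f')(Function('E')(1, -14))), Rational(1, 2)) = Pow(Add(Add(Mul(-75, 0), 107), Pow(Add(7, Add(1, Mul(Rational(1, 4), 1))), 2)), Rational(1, 2)) = Pow(Add(Add(0, 107), Pow(Add(7, Add(1, Rational(1, 4))), 2)), Rational(1, 2)) = Pow(Add(107, Pow(Add(7, Rational(5, 4)), 2)), Rational(1, 2)) = Pow(Add(107, Pow(Rational(33, 4), 2)), Rational(1, 2)) = Pow(Add(107, Rational(1089, 16)), Rational(1, 2)) = Pow(Rational(2801, 16), Rational(1, 2)) = Mul(Rational(1, 4), Pow(2801, Rational(1, 2)))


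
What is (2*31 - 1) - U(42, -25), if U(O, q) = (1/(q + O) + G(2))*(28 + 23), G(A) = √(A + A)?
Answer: -44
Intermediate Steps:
G(A) = √2*√A (G(A) = √(2*A) = √2*√A)
U(O, q) = 102 + 51/(O + q) (U(O, q) = (1/(q + O) + √2*√2)*(28 + 23) = (1/(O + q) + 2)*51 = (2 + 1/(O + q))*51 = 102 + 51/(O + q))
(2*31 - 1) - U(42, -25) = (2*31 - 1) - 51*(1 + 2*42 + 2*(-25))/(42 - 25) = (62 - 1) - 51*(1 + 84 - 50)/17 = 61 - 51*35/17 = 61 - 1*105 = 61 - 105 = -44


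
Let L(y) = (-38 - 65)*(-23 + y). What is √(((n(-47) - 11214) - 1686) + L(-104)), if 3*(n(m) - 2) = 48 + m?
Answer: 5*√66/3 ≈ 13.540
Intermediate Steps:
L(y) = 2369 - 103*y (L(y) = -103*(-23 + y) = 2369 - 103*y)
n(m) = 18 + m/3 (n(m) = 2 + (48 + m)/3 = 2 + (16 + m/3) = 18 + m/3)
√(((n(-47) - 11214) - 1686) + L(-104)) = √((((18 + (⅓)*(-47)) - 11214) - 1686) + (2369 - 103*(-104))) = √((((18 - 47/3) - 11214) - 1686) + (2369 + 10712)) = √(((7/3 - 11214) - 1686) + 13081) = √((-33635/3 - 1686) + 13081) = √(-38693/3 + 13081) = √(550/3) = 5*√66/3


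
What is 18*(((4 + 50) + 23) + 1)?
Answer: 1404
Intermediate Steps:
18*(((4 + 50) + 23) + 1) = 18*((54 + 23) + 1) = 18*(77 + 1) = 18*78 = 1404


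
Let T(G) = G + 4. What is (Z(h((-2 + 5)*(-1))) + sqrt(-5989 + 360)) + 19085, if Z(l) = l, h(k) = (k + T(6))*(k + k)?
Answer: 19043 + I*sqrt(5629) ≈ 19043.0 + 75.027*I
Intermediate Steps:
T(G) = 4 + G
h(k) = 2*k*(10 + k) (h(k) = (k + (4 + 6))*(k + k) = (k + 10)*(2*k) = (10 + k)*(2*k) = 2*k*(10 + k))
(Z(h((-2 + 5)*(-1))) + sqrt(-5989 + 360)) + 19085 = (2*((-2 + 5)*(-1))*(10 + (-2 + 5)*(-1)) + sqrt(-5989 + 360)) + 19085 = (2*(3*(-1))*(10 + 3*(-1)) + sqrt(-5629)) + 19085 = (2*(-3)*(10 - 3) + I*sqrt(5629)) + 19085 = (2*(-3)*7 + I*sqrt(5629)) + 19085 = (-42 + I*sqrt(5629)) + 19085 = 19043 + I*sqrt(5629)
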